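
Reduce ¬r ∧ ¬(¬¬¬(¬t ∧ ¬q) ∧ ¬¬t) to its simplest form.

¬r ∧ ¬(¬¬¬(¬t ∧ ¬q) ∧ ¬¬t)
= ¬r ∧ ¬(¬(¬t ∧ ¬q) ∧ ¬¬t)   (double negation)
= ¬r ∧ (¬t ∧ ¬q ∨ ¬t)   (De Morgan)
= ¬r ∧ ¬t   (absorption)

¬r ∧ ¬t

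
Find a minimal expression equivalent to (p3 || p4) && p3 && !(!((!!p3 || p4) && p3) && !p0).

(p3 || p4) && p3 && !(!((!!p3 || p4) && p3) && !p0)
= (p3 || p4) && p3 && !(!((p3 || p4) && p3) && !p0)   (double negation)
= (p3 || p4) && p3 && ((p3 || p4) && p3 || p0)   (De Morgan)
= (p3 || p4) && p3   (absorption)
= p3   (absorption)

p3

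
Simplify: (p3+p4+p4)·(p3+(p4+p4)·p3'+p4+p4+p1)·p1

(p3+p4+p4)·(p3+(p4+p4)·p3'+p4+p4+p1)·p1
= (p3+p4+p4)·(p3+p4+p4+p1)·p1
= (p3+p4+p4)·p1
= (p3+p4)·p1

(p3+p4)·p1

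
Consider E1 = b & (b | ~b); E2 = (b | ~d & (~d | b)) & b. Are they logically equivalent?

Yes

E1: b & (b | ~b)
    = b   [complement / identity]
E2: (b | ~d & (~d | b)) & b
    = (b | ~d) & b   [absorption]
    = b   [absorption]
Both reduce to b, so they are equivalent.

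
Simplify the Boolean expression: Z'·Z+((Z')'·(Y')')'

Z'+Y'

Z'·Z+((Z')'·(Y')')'
= Z'·Z+Z'+Y'
= Z'+Y'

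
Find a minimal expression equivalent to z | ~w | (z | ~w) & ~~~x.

z | ~w

z | ~w | (z | ~w) & ~~~x
= z | ~w | (z | ~w) & ~x
= z | ~w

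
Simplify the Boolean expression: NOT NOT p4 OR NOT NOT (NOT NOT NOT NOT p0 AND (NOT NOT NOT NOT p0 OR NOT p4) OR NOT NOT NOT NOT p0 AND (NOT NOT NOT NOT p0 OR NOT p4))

p4 OR p0

NOT NOT p4 OR NOT NOT (NOT NOT NOT NOT p0 AND (NOT NOT NOT NOT p0 OR NOT p4) OR NOT NOT NOT NOT p0 AND (NOT NOT NOT NOT p0 OR NOT p4))
= NOT NOT p4 OR NOT NOT (NOT NOT NOT NOT p0 AND (NOT NOT NOT NOT p0 OR NOT p4))
= NOT NOT p4 OR NOT NOT NOT NOT NOT NOT p0
= NOT NOT p4 OR NOT NOT NOT NOT p0
= NOT NOT p4 OR NOT NOT p0
= p4 OR NOT NOT p0
= p4 OR p0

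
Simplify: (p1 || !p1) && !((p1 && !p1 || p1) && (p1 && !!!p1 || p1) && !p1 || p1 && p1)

!p1

(p1 || !p1) && !((p1 && !p1 || p1) && (p1 && !!!p1 || p1) && !p1 || p1 && p1)
= !((p1 && !p1 || p1) && (p1 && !!!p1 || p1) && !p1 || p1 && p1)   (complement / identity)
= !((p1 && !p1 || p1) && (p1 && !p1 || p1) && !p1 || p1 && p1)   (double negation)
= !((p1 && !p1 || p1 && p1) && !p1 || p1 && p1)   (distribution)
= !(p1 && !p1 || p1 && p1)   (distribution)
= !p1   (distribution)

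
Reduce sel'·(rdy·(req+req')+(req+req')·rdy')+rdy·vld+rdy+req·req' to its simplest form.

sel'·(rdy·(req+req')+(req+req')·rdy')+rdy·vld+rdy+req·req'
= sel'·(req+req')+rdy·vld+rdy+req·req'
= sel'+rdy·vld+rdy+req·req'
= sel'+rdy·vld+rdy
= sel'+rdy

sel'+rdy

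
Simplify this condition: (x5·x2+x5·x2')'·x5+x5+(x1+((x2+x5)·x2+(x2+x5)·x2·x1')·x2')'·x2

x5+x1'·x2

(x5·x2+x5·x2')'·x5+x5+(x1+((x2+x5)·x2+(x2+x5)·x2·x1')·x2')'·x2
= (x5·x2+x5·x2')'·x5+x5+(x1+(x2+x5)·x2·x2')'·x2
= (x5·x2+x5·x2')'·x5+x5+(x1+x2·x2')'·x2
= x5'·x5+x5+(x1+x2·x2')'·x2
= x5+(x1+x2·x2')'·x2
= x5+x1'·x2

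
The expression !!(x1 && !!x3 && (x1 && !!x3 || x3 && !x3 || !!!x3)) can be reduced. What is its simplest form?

x1 && x3

!!(x1 && !!x3 && (x1 && !!x3 || x3 && !x3 || !!!x3))
= !!(x1 && !!x3 && (x1 && !!x3 || x3 && !x3 || !x3))
= !!(x1 && !!x3 && (x1 && !!x3 || !x3))
= !!(x1 && !!x3)
= !!(x1 && x3)
= x1 && x3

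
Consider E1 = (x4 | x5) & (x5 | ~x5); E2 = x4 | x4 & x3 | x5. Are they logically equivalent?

Yes

E1: (x4 | x5) & (x5 | ~x5)
    = x4 | x5   — complement / identity
E2: x4 | x4 & x3 | x5
    = x4 | x5   — absorption
Both reduce to x4 | x5, so they are equivalent.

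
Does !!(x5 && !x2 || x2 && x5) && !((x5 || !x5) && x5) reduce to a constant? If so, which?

yes, False

!!(x5 && !x2 || x2 && x5) && !((x5 || !x5) && x5)
= !!(x5 && !x2 || x2 && x5) && !x5   — complement / identity
= !!x5 && !x5   — distribution
= x5 && !x5   — double negation
= false   — complement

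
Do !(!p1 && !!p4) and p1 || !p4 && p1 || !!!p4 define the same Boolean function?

Yes

E1: !(!p1 && !!p4)
    = p1 || !p4   — De Morgan
E2: p1 || !p4 && p1 || !!!p4
    = p1 || !p4 && p1 || !p4   — double negation
    = p1 || !p4   — absorption
Both reduce to p1 || !p4, so they are equivalent.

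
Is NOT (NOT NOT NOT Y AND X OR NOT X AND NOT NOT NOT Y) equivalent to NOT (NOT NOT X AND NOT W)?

E1: NOT (NOT NOT NOT Y AND X OR NOT X AND NOT NOT NOT Y)
    = NOT NOT NOT NOT Y
    = NOT NOT Y
    = Y
E2: NOT (NOT NOT X AND NOT W)
    = NOT X OR W
These differ: at W=0, X=0, Y=0, E1 = 0 but E2 = 1.

No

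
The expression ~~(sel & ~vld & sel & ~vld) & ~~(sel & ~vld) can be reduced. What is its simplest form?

sel & ~vld

~~(sel & ~vld & sel & ~vld) & ~~(sel & ~vld)
= ~~(sel & ~vld) & ~~(sel & ~vld)   — idempotence
= ~~(sel & ~vld)   — idempotence
= sel & ~vld   — double negation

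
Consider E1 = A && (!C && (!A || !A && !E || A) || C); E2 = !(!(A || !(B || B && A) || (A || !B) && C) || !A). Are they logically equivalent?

Yes

E1: A && (!C && (!A || !A && !E || A) || C)
    = A && (!C && (!A || A) || C)
    = A && (!C || C)
    = A
E2: !(!(A || !(B || B && A) || (A || !B) && C) || !A)
    = (A || !(B || B && A) || (A || !B) && C) && A
    = (A || !B || (A || !B) && C) && A
    = (A || !B) && A
    = A
Both reduce to A, so they are equivalent.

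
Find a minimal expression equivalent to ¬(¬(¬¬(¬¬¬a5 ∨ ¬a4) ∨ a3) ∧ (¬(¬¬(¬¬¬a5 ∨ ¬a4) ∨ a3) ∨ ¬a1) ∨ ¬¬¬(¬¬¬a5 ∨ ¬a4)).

¬(¬(¬¬(¬¬¬a5 ∨ ¬a4) ∨ a3) ∧ (¬(¬¬(¬¬¬a5 ∨ ¬a4) ∨ a3) ∨ ¬a1) ∨ ¬¬¬(¬¬¬a5 ∨ ¬a4))
= ¬(¬(¬¬(¬¬¬a5 ∨ ¬a4) ∨ a3) ∨ ¬¬¬(¬¬¬a5 ∨ ¬a4))
= (¬¬(¬¬¬a5 ∨ ¬a4) ∨ a3) ∧ ¬¬(¬¬¬a5 ∨ ¬a4)
= ¬¬(¬¬¬a5 ∨ ¬a4)
= ¬¬¬a5 ∨ ¬a4
= ¬a5 ∨ ¬a4

¬a5 ∨ ¬a4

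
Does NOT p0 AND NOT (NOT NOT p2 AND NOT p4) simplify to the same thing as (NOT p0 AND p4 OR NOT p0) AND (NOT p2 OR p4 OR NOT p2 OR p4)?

E1: NOT p0 AND NOT (NOT NOT p2 AND NOT p4)
    = NOT p0 AND (NOT p2 OR p4)   (De Morgan)
E2: (NOT p0 AND p4 OR NOT p0) AND (NOT p2 OR p4 OR NOT p2 OR p4)
    = NOT p0 AND (NOT p2 OR p4 OR NOT p2 OR p4)   (absorption)
    = NOT p0 AND (NOT p2 OR p4)   (idempotence)
Both reduce to NOT p0 AND (NOT p2 OR p4), so they are equivalent.

Yes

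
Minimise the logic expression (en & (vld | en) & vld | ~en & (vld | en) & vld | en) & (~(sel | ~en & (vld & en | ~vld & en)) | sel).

vld | en

(en & (vld | en) & vld | ~en & (vld | en) & vld | en) & (~(sel | ~en & (vld & en | ~vld & en)) | sel)
= (en & (vld | en) & vld | ~en & (vld | en) & vld | en) & (~(sel | ~en & en) | sel)   [distribution]
= ((vld | en) & vld | en) & (~(sel | ~en & en) | sel)   [distribution]
= ((vld | en) & vld | en) & (~sel | sel)   [complement / identity]
= (vld | en) & vld | en   [complement / identity]
= vld | en   [absorption]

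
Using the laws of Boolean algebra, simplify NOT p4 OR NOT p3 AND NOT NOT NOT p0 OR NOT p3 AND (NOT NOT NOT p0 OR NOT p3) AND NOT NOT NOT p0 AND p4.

NOT p4 OR NOT p3 AND NOT p0

NOT p4 OR NOT p3 AND NOT NOT NOT p0 OR NOT p3 AND (NOT NOT NOT p0 OR NOT p3) AND NOT NOT NOT p0 AND p4
= NOT p4 OR NOT p3 AND NOT NOT NOT p0 OR NOT p3 AND NOT NOT NOT p0 AND p4   — absorption
= NOT p4 OR NOT p3 AND NOT NOT NOT p0   — absorption
= NOT p4 OR NOT p3 AND NOT p0   — double negation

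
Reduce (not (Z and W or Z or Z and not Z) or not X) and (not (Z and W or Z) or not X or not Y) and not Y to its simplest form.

(not (Z and W or Z or Z and not Z) or not X) and (not (Z and W or Z) or not X or not Y) and not Y
= (not (Z and W or Z) or not X) and (not (Z and W or Z) or not X or not Y) and not Y   (complement / identity)
= (not (Z and W or Z) or not X) and not Y   (absorption)
= (not Z or not X) and not Y   (absorption)

(not Z or not X) and not Y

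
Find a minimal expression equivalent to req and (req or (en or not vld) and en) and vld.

req and vld

req and (req or (en or not vld) and en) and vld
= req and (req or en) and vld   — absorption
= req and vld   — absorption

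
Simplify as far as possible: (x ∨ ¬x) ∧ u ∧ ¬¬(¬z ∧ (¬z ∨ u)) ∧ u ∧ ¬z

u ∧ ¬z

(x ∨ ¬x) ∧ u ∧ ¬¬(¬z ∧ (¬z ∨ u)) ∧ u ∧ ¬z
= (x ∨ ¬x) ∧ u ∧ ¬¬¬z ∧ u ∧ ¬z   — absorption
= u ∧ ¬¬¬z ∧ u ∧ ¬z   — complement / identity
= u ∧ ¬z ∧ u ∧ ¬z   — double negation
= u ∧ ¬z   — idempotence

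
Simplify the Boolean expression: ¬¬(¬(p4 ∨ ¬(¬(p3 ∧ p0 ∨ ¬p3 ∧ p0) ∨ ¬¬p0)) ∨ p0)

¬p4 ∨ p0

¬¬(¬(p4 ∨ ¬(¬(p3 ∧ p0 ∨ ¬p3 ∧ p0) ∨ ¬¬p0)) ∨ p0)
= ¬¬(¬(p4 ∨ (p3 ∧ p0 ∨ ¬p3 ∧ p0) ∧ ¬p0) ∨ p0)   [De Morgan]
= ¬¬(¬(p4 ∨ p0 ∧ ¬p0) ∨ p0)   [distribution]
= ¬(p4 ∨ p0 ∧ ¬p0) ∨ p0   [double negation]
= ¬p4 ∨ p0   [complement / identity]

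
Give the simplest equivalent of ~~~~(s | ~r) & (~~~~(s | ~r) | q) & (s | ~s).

~~~~(s | ~r) & (~~~~(s | ~r) | q) & (s | ~s)
= ~~~~(s | ~r) & (~~~~(s | ~r) | q)   — complement / identity
= ~~~~(s | ~r)   — absorption
= ~~(s | ~r)   — double negation
= s | ~r   — double negation

s | ~r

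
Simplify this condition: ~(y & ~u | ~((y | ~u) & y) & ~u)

~(y & ~u | ~((y | ~u) & y) & ~u)
= ~(y & ~u | ~y & ~u)   [absorption]
= ~~u   [distribution]
= u   [double negation]

u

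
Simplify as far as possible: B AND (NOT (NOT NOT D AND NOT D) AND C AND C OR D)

B AND (NOT (NOT NOT D AND NOT D) AND C AND C OR D)
= B AND (NOT (NOT NOT D AND NOT D) AND C OR D)   (idempotence)
= B AND ((NOT D OR D) AND C OR D)   (De Morgan)
= B AND (C OR D)   (complement / identity)

B AND (C OR D)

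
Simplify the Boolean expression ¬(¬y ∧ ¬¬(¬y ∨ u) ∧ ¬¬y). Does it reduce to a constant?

True

¬(¬y ∧ ¬¬(¬y ∨ u) ∧ ¬¬y)
= ¬(¬y ∧ (¬y ∨ u) ∧ ¬¬y)
= ¬(¬y ∧ ¬¬y)
= y ∨ ¬y
= True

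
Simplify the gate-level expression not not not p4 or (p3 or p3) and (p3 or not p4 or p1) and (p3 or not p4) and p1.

not not not p4 or (p3 or p3) and (p3 or not p4 or p1) and (p3 or not p4) and p1
= not not not p4 or (p3 or p3) and (p3 or not p4) and p1   — absorption
= not not not p4 or p3 and (p3 or not p4) and p1   — idempotence
= not p4 or p3 and (p3 or not p4) and p1   — double negation
= not p4 or p3 and p1   — absorption

not p4 or p3 and p1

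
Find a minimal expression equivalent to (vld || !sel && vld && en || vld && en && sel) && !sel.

(vld || !sel && vld && en || vld && en && sel) && !sel
= (vld || vld && en) && !sel
= vld && !sel

vld && !sel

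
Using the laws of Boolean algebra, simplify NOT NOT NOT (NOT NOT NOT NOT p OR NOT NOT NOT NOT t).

NOT NOT NOT (NOT NOT NOT NOT p OR NOT NOT NOT NOT t)
= NOT NOT (NOT NOT NOT p AND NOT NOT NOT t)   — De Morgan
= NOT (NOT NOT p OR NOT NOT t)   — De Morgan
= NOT p AND NOT t   — De Morgan

NOT p AND NOT t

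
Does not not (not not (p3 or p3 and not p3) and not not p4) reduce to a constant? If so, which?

no

not not (not not (p3 or p3 and not p3) and not not p4)
= not (not (p3 or p3 and not p3) or not p4)   (De Morgan)
= not (not p3 or not p4)   (complement / identity)
= p3 and p4   (De Morgan)
This depends on p3, p4, so it is not a constant.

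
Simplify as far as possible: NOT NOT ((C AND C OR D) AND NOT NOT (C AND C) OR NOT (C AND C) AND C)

NOT NOT ((C AND C OR D) AND NOT NOT (C AND C) OR NOT (C AND C) AND C)
= NOT NOT ((C AND C OR D) AND NOT NOT (C AND C) OR NOT C AND C)
= NOT NOT ((C AND C OR D) AND C AND C OR NOT C AND C)
= NOT NOT (C AND C OR NOT C AND C)
= NOT NOT C
= C

C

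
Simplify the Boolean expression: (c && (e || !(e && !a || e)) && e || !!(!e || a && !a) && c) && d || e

(c && (e || !(e && !a || e)) && e || !!(!e || a && !a) && c) && d || e
= (c && (e || !(e && !a || e)) && e || !!!e && c) && d || e   [complement / identity]
= (c && (e || !e) && e || !!!e && c) && d || e   [absorption]
= (c && e || !!!e && c) && d || e   [complement / identity]
= (c && e || !e && c) && d || e   [double negation]
= c && d || e   [distribution]

c && d || e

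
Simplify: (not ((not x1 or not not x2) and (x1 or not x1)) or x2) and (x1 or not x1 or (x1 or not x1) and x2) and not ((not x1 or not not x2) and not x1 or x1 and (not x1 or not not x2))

x1 and not x2

(not ((not x1 or not not x2) and (x1 or not x1)) or x2) and (x1 or not x1 or (x1 or not x1) and x2) and not ((not x1 or not not x2) and not x1 or x1 and (not x1 or not not x2))
= (not ((not x1 or not not x2) and (x1 or not x1)) or x2) and (x1 or not x1) and not ((not x1 or not not x2) and not x1 or x1 and (not x1 or not not x2))   (absorption)
= (not ((not x1 or not not x2) and (x1 or not x1)) or x2) and (x1 or not x1) and not (not x1 or not not x2)   (distribution)
= (not (not x1 or not not x2) or x2) and (x1 or not x1) and not (not x1 or not not x2)   (complement / identity)
= (not (not x1 or not not x2) or x2) and not (not x1 or not not x2)   (complement / identity)
= not (not x1 or not not x2)   (absorption)
= x1 and not x2   (De Morgan)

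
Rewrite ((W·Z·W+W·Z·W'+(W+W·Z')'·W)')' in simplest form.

W·Z

((W·Z·W+W·Z·W'+(W+W·Z')'·W)')'
= W·Z·W+W·Z·W'+(W+W·Z')'·W   — double negation
= W·Z·W+W·Z·W'+W'·W   — absorption
= W·Z·W+W·Z·W'   — complement / identity
= W·Z   — distribution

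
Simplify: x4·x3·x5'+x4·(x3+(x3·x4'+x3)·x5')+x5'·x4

x4·x3·x5'+x4·(x3+(x3·x4'+x3)·x5')+x5'·x4
= x4·x3·x5'+x4·(x3+x3·x5')+x5'·x4   (absorption)
= x4·x3·x5'+x4·x3+x5'·x4   (absorption)
= x4·x3+x5'·x4   (absorption)
= (x3+x5')·x4   (distribution)

(x3+x5')·x4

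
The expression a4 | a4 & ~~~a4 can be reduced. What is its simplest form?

a4 | a4 & ~~~a4
= a4 | a4 & ~a4
= a4

a4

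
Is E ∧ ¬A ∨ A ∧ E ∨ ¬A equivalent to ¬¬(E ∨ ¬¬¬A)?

E1: E ∧ ¬A ∨ A ∧ E ∨ ¬A
    = E ∨ ¬A   — distribution
E2: ¬¬(E ∨ ¬¬¬A)
    = E ∨ ¬¬¬A   — double negation
    = E ∨ ¬A   — double negation
Both reduce to E ∨ ¬A, so they are equivalent.

Yes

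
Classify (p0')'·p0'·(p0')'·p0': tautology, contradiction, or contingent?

(p0')'·p0'·(p0')'·p0'
= (p0')'·p0'   (idempotence)
= p0·p0'   (double negation)
= 0   (complement)

contradiction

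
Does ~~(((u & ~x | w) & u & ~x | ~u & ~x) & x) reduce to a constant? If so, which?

yes, False

~~(((u & ~x | w) & u & ~x | ~u & ~x) & x)
= ~~((u & ~x | ~u & ~x) & x)   — absorption
= ~~(~x & x)   — distribution
= ~x & x   — double negation
= 0   — complement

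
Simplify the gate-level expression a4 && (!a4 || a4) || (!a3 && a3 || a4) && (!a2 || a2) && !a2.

a4

a4 && (!a4 || a4) || (!a3 && a3 || a4) && (!a2 || a2) && !a2
= a4 && (!a4 || a4) || (!a3 && a3 || a4) && !a2
= a4 && (!a4 || a4) || a4 && !a2
= a4 || a4 && !a2
= a4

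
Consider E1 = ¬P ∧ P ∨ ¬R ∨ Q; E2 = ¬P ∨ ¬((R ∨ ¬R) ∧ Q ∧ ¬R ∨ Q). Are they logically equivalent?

No

E1: ¬P ∧ P ∨ ¬R ∨ Q
    = ¬R ∨ Q   — complement / identity
E2: ¬P ∨ ¬((R ∨ ¬R) ∧ Q ∧ ¬R ∨ Q)
    = ¬P ∨ ¬(Q ∧ ¬R ∨ Q)   — complement / identity
    = ¬P ∨ ¬Q   — absorption
These differ: at P=1, Q=1, R=0, E1 = 1 but E2 = 0.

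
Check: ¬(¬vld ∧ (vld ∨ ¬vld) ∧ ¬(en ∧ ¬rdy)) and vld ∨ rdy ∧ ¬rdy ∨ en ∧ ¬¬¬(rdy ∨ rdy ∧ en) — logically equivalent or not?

Yes

E1: ¬(¬vld ∧ (vld ∨ ¬vld) ∧ ¬(en ∧ ¬rdy))
    = ¬(¬vld ∧ ¬(en ∧ ¬rdy))
    = vld ∨ en ∧ ¬rdy
E2: vld ∨ rdy ∧ ¬rdy ∨ en ∧ ¬¬¬(rdy ∨ rdy ∧ en)
    = vld ∨ en ∧ ¬¬¬(rdy ∨ rdy ∧ en)
    = vld ∨ en ∧ ¬(rdy ∨ rdy ∧ en)
    = vld ∨ en ∧ ¬rdy
Both reduce to vld ∨ en ∧ ¬rdy, so they are equivalent.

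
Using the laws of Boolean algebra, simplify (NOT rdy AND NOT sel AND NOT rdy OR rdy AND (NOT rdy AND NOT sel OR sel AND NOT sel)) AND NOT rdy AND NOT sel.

NOT rdy AND NOT sel

(NOT rdy AND NOT sel AND NOT rdy OR rdy AND (NOT rdy AND NOT sel OR sel AND NOT sel)) AND NOT rdy AND NOT sel
= (NOT rdy AND NOT sel AND NOT rdy OR rdy AND NOT rdy AND NOT sel) AND NOT rdy AND NOT sel   (complement / identity)
= NOT rdy AND NOT sel AND NOT rdy AND NOT sel   (distribution)
= NOT rdy AND NOT sel   (idempotence)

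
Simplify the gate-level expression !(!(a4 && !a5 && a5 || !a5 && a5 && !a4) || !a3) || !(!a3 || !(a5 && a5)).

!(!(a4 && !a5 && a5 || !a5 && a5 && !a4) || !a3) || !(!a3 || !(a5 && a5))
= !(!(a4 && !a5 && a5 || !a5 && a5 && !a4) || !a3) || a3 && a5 && a5   — De Morgan
= !(!(!a5 && a5) || !a3) || a3 && a5 && a5   — distribution
= !a5 && a5 && a3 || a3 && a5 && a5   — De Morgan
= (!a5 && a5 || a5 && a5) && a3   — distribution
= a5 && a3   — distribution

a5 && a3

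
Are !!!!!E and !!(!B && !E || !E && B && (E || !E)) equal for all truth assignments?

E1: !!!!!E
    = !!!E   [double negation]
    = !E   [double negation]
E2: !!(!B && !E || !E && B && (E || !E))
    = !!(!B && !E || !E && B)   [complement / identity]
    = !!((!B || B) && !E)   [distribution]
    = !!!E   [complement / identity]
    = !E   [double negation]
Both reduce to !E, so they are equivalent.

Yes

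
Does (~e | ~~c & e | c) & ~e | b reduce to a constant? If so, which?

no

(~e | ~~c & e | c) & ~e | b
= (~e | c & e | c) & ~e | b   [double negation]
= (~e | c) & ~e | b   [absorption]
= ~e | b   [absorption]
This depends on b, e, so it is not a constant.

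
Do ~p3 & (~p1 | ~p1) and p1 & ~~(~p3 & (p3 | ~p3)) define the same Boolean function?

No

E1: ~p3 & (~p1 | ~p1)
    = ~p3 & ~p1   (idempotence)
E2: p1 & ~~(~p3 & (p3 | ~p3))
    = p1 & ~~~p3   (complement / identity)
    = p1 & ~p3   (double negation)
These differ: at p1=0, p3=0, E1 = 1 but E2 = 0.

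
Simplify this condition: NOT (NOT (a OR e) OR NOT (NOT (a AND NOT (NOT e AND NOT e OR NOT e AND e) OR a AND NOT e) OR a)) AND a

a

NOT (NOT (a OR e) OR NOT (NOT (a AND NOT (NOT e AND NOT e OR NOT e AND e) OR a AND NOT e) OR a)) AND a
= (a OR e) AND (NOT (a AND NOT (NOT e AND NOT e OR NOT e AND e) OR a AND NOT e) OR a) AND a   [De Morgan]
= (a OR e) AND (NOT (a AND NOT NOT e OR a AND NOT e) OR a) AND a   [distribution]
= (a OR e) AND (NOT (a AND e OR a AND NOT e) OR a) AND a   [double negation]
= (a OR e) AND (NOT a OR a) AND a   [distribution]
= (a OR e) AND a   [complement / identity]
= a   [absorption]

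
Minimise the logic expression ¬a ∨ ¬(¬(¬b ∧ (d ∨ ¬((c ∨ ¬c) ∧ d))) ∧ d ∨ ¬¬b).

¬a ∨ ¬b

¬a ∨ ¬(¬(¬b ∧ (d ∨ ¬((c ∨ ¬c) ∧ d))) ∧ d ∨ ¬¬b)
= ¬a ∨ ¬(¬(¬b ∧ (d ∨ ¬d)) ∧ d ∨ ¬¬b)   [complement / identity]
= ¬a ∨ ¬(¬¬b ∧ d ∨ ¬¬b)   [complement / identity]
= ¬a ∨ ¬¬¬b   [absorption]
= ¬a ∨ ¬b   [double negation]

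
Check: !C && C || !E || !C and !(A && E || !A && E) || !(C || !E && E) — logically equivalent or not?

E1: !C && C || !E || !C
    = !E || !C   (complement / identity)
E2: !(A && E || !A && E) || !(C || !E && E)
    = !E || !(C || !E && E)   (distribution)
    = !E || !C   (complement / identity)
Both reduce to !E || !C, so they are equivalent.

Yes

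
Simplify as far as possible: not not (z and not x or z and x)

z

not not (z and not x or z and x)
= not not z
= z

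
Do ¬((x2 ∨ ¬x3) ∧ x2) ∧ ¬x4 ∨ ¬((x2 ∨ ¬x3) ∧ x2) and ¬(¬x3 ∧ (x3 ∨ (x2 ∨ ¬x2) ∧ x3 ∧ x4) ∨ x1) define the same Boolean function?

No

E1: ¬((x2 ∨ ¬x3) ∧ x2) ∧ ¬x4 ∨ ¬((x2 ∨ ¬x3) ∧ x2)
    = ¬((x2 ∨ ¬x3) ∧ x2)
    = ¬x2
E2: ¬(¬x3 ∧ (x3 ∨ (x2 ∨ ¬x2) ∧ x3 ∧ x4) ∨ x1)
    = ¬(¬x3 ∧ (x3 ∨ x3 ∧ x4) ∨ x1)
    = ¬(¬x3 ∧ x3 ∨ x1)
    = ¬x1
These differ: at x1=1, x2=0, x3=1, x4=1, E1 = 1 but E2 = 0.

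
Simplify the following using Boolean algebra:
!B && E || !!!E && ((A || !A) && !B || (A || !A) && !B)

!B

!B && E || !!!E && ((A || !A) && !B || (A || !A) && !B)
= !B && E || !!!E && (A || !A) && !B   (idempotence)
= !B && E || !E && (A || !A) && !B   (double negation)
= !B && E || !E && !B   (complement / identity)
= !B   (distribution)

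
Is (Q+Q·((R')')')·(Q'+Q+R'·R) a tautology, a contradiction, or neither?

(Q+Q·((R')')')·(Q'+Q+R'·R)
= (Q+Q·R')·(Q'+Q+R'·R)   (double negation)
= (Q+Q·R')·(Q'+Q)   (complement / identity)
= Q·(Q'+Q)   (absorption)
= Q   (complement / identity)
This depends on Q, so it is not a constant.

neither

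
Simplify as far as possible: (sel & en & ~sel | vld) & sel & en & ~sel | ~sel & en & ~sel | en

(sel & en & ~sel | vld) & sel & en & ~sel | ~sel & en & ~sel | en
= sel & en & ~sel | ~sel & en & ~sel | en   — absorption
= en & ~sel | en   — distribution
= en   — absorption

en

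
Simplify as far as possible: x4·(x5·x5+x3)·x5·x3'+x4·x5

x4·(x5·x5+x3)·x5·x3'+x4·x5
= x4·(x5+x3)·x5·x3'+x4·x5   [idempotence]
= x4·x5·x3'+x4·x5   [absorption]
= x4·x5   [absorption]

x4·x5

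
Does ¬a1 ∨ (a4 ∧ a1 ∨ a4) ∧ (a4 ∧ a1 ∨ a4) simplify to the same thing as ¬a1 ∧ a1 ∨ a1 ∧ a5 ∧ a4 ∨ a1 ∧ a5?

E1: ¬a1 ∨ (a4 ∧ a1 ∨ a4) ∧ (a4 ∧ a1 ∨ a4)
    = ¬a1 ∨ a4 ∧ a1 ∨ a4
    = ¬a1 ∨ a4
E2: ¬a1 ∧ a1 ∨ a1 ∧ a5 ∧ a4 ∨ a1 ∧ a5
    = a1 ∧ a5 ∧ a4 ∨ a1 ∧ a5
    = a1 ∧ a5
These differ: at a1=0, a4=0, a5=0, E1 = 1 but E2 = 0.

No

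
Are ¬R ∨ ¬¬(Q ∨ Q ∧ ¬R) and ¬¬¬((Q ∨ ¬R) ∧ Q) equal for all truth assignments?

E1: ¬R ∨ ¬¬(Q ∨ Q ∧ ¬R)
    = ¬R ∨ Q ∨ Q ∧ ¬R   (double negation)
    = ¬R ∨ Q   (absorption)
E2: ¬¬¬((Q ∨ ¬R) ∧ Q)
    = ¬¬¬Q   (absorption)
    = ¬Q   (double negation)
These differ: at Q=1, R=1, E1 = 1 but E2 = 0.

No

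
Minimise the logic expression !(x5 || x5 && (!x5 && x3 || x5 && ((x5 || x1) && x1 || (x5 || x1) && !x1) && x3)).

!(x5 || x5 && (!x5 && x3 || x5 && ((x5 || x1) && x1 || (x5 || x1) && !x1) && x3))
= !(x5 || x5 && (!x5 && x3 || x5 && (x5 || x1) && x3))   [distribution]
= !(x5 || x5 && (!x5 && x3 || x5 && x3))   [absorption]
= !(x5 || x5 && x3)   [distribution]
= !x5   [absorption]

!x5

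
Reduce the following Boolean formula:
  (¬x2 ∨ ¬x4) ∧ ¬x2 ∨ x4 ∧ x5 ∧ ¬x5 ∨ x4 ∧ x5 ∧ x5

¬x2 ∨ x4 ∧ x5

(¬x2 ∨ ¬x4) ∧ ¬x2 ∨ x4 ∧ x5 ∧ ¬x5 ∨ x4 ∧ x5 ∧ x5
= ¬x2 ∨ x4 ∧ x5 ∧ ¬x5 ∨ x4 ∧ x5 ∧ x5   (absorption)
= ¬x2 ∨ x4 ∧ x5   (distribution)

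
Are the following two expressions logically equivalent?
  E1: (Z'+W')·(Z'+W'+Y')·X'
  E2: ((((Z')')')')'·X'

No

E1: (Z'+W')·(Z'+W'+Y')·X'
    = (Z'+W')·X'   — absorption
E2: ((((Z')')')')'·X'
    = ((Z')')'·X'   — double negation
    = Z'·X'   — double negation
These differ: at W=0, X=0, Y=0, Z=1, E1 = 1 but E2 = 0.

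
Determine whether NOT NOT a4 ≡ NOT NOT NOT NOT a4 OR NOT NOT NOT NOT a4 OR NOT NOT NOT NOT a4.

Yes

E1: NOT NOT a4
    = a4   [double negation]
E2: NOT NOT NOT NOT a4 OR NOT NOT NOT NOT a4 OR NOT NOT NOT NOT a4
    = NOT NOT NOT NOT a4 OR NOT NOT NOT NOT a4   [idempotence]
    = NOT NOT NOT NOT a4   [idempotence]
    = NOT NOT a4   [double negation]
    = a4   [double negation]
Both reduce to a4, so they are equivalent.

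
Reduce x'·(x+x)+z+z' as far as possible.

x'·(x+x)+z+z'
= x'·x+z+z'
= z+z'
= 1

1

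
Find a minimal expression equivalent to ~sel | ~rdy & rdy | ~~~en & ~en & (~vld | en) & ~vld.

~sel | ~en & ~vld

~sel | ~rdy & rdy | ~~~en & ~en & (~vld | en) & ~vld
= ~sel | ~~~en & ~en & (~vld | en) & ~vld   — complement / identity
= ~sel | ~~~en & ~en & ~vld   — absorption
= ~sel | ~en & ~en & ~vld   — double negation
= ~sel | ~en & ~vld   — idempotence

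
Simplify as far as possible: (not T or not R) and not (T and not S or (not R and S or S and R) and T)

not T

(not T or not R) and not (T and not S or (not R and S or S and R) and T)
= (not T or not R) and not (T and not S or S and T)
= (not T or not R) and not T
= not T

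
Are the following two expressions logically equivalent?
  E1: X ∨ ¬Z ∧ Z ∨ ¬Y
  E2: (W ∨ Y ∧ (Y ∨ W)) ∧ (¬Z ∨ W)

No

E1: X ∨ ¬Z ∧ Z ∨ ¬Y
    = X ∨ ¬Y   (complement / identity)
E2: (W ∨ Y ∧ (Y ∨ W)) ∧ (¬Z ∨ W)
    = (W ∨ Y) ∧ (¬Z ∨ W)   (absorption)
    = Y ∧ ¬Z ∨ W   (distribution)
These differ: at W=0, X=0, Y=0, Z=1, E1 = 1 but E2 = 0.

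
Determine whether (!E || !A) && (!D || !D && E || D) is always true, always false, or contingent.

(!E || !A) && (!D || !D && E || D)
= (!E || !A) && (!D || D)   — absorption
= !E || !A   — complement / identity
This depends on A, E, so it is not a constant.

contingent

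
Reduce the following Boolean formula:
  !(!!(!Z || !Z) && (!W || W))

!(!!(!Z || !Z) && (!W || W))
= !(!!!Z && (!W || W))
= !!!!Z
= !!Z
= Z

Z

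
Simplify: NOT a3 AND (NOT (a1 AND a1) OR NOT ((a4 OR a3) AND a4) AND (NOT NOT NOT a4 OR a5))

NOT a3 AND (NOT (a1 AND a1) OR NOT ((a4 OR a3) AND a4) AND (NOT NOT NOT a4 OR a5))
= NOT a3 AND (NOT (a1 AND a1) OR NOT a4 AND (NOT NOT NOT a4 OR a5))   — absorption
= NOT a3 AND (NOT (a1 AND a1) OR NOT a4 AND (NOT a4 OR a5))   — double negation
= NOT a3 AND (NOT (a1 AND a1) OR NOT a4)   — absorption
= NOT a3 AND (NOT a1 OR NOT a4)   — idempotence

NOT a3 AND (NOT a1 OR NOT a4)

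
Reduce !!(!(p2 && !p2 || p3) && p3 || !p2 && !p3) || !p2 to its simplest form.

!!(!(p2 && !p2 || p3) && p3 || !p2 && !p3) || !p2
= !!(!p3 && p3 || !p2 && !p3) || !p2   — complement / identity
= !!(!p2 && !p3) || !p2   — complement / identity
= !p2 && !p3 || !p2   — double negation
= !p2   — absorption

!p2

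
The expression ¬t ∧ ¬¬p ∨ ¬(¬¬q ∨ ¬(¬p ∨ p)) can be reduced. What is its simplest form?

¬t ∧ p ∨ ¬q

¬t ∧ ¬¬p ∨ ¬(¬¬q ∨ ¬(¬p ∨ p))
= ¬t ∧ ¬¬p ∨ ¬q ∧ (¬p ∨ p)
= ¬t ∧ p ∨ ¬q ∧ (¬p ∨ p)
= ¬t ∧ p ∨ ¬q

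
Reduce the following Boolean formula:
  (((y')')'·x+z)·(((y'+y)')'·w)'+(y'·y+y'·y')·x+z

(((y')')'·x+z)·(((y'+y)')'·w)'+(y'·y+y'·y')·x+z
= (((y')')'·x+z)·((y'+y)·w)'+(y'·y+y'·y')·x+z   (double negation)
= (y'·x+z)·((y'+y)·w)'+(y'·y+y'·y')·x+z   (double negation)
= (y'·x+z)·((y'+y)·w)'+y'·x+z   (distribution)
= (y'·x+z)·w'+y'·x+z   (complement / identity)
= y'·x+z   (absorption)

y'·x+z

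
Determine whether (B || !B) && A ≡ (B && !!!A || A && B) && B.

No

E1: (B || !B) && A
    = A   — complement / identity
E2: (B && !!!A || A && B) && B
    = (B && !A || A && B) && B   — double negation
    = B && B   — distribution
    = B   — idempotence
These differ: at A=0, B=1, E1 = 0 but E2 = 1.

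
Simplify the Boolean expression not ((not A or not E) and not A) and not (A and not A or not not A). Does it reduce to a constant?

False

not ((not A or not E) and not A) and not (A and not A or not not A)
= not ((not A or not E) and not A) and not not not A   (complement / identity)
= not not A and not not not A   (absorption)
= A and not not not A   (double negation)
= A and not A   (double negation)
= False   (complement)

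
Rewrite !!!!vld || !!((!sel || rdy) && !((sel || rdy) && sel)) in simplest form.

vld || !sel

!!!!vld || !!((!sel || rdy) && !((sel || rdy) && sel))
= !!vld || !!((!sel || rdy) && !((sel || rdy) && sel))   [double negation]
= !!vld || !!((!sel || rdy) && !sel)   [absorption]
= vld || !!((!sel || rdy) && !sel)   [double negation]
= vld || !!!sel   [absorption]
= vld || !sel   [double negation]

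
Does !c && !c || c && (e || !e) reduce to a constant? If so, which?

!c && !c || c && (e || !e)
= !c || c && (e || !e)   — idempotence
= !c || c   — complement / identity
= true   — complement

yes, True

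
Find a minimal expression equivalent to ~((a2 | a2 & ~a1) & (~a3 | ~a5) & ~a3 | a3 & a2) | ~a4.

~((a2 | a2 & ~a1) & (~a3 | ~a5) & ~a3 | a3 & a2) | ~a4
= ~(a2 & (~a3 | ~a5) & ~a3 | a3 & a2) | ~a4   [absorption]
= ~(a2 & ~a3 | a3 & a2) | ~a4   [absorption]
= ~a2 | ~a4   [distribution]

~a2 | ~a4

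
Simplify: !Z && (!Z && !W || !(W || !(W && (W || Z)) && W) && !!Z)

!Z && (!Z && !W || !(W || !(W && (W || Z)) && W) && !!Z)
= !Z && (!Z && !W || !(W || !W && W) && !!Z)   (absorption)
= !Z && (!Z && !W || !(W || !W && W) && Z)   (double negation)
= !Z && (!Z && !W || !W && Z)   (complement / identity)
= !Z && !W   (distribution)

!Z && !W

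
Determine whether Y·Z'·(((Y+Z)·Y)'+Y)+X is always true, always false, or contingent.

Y·Z'·(((Y+Z)·Y)'+Y)+X
= Y·Z'·(Y'+Y)+X
= Y·Z'+X
This depends on X, Y, Z, so it is not a constant.

contingent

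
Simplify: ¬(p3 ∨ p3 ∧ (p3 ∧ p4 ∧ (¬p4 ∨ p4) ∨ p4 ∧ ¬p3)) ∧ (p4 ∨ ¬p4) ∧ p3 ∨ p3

p3

¬(p3 ∨ p3 ∧ (p3 ∧ p4 ∧ (¬p4 ∨ p4) ∨ p4 ∧ ¬p3)) ∧ (p4 ∨ ¬p4) ∧ p3 ∨ p3
= ¬(p3 ∨ p3 ∧ (p3 ∧ p4 ∧ (¬p4 ∨ p4) ∨ p4 ∧ ¬p3)) ∧ p3 ∨ p3   — complement / identity
= ¬(p3 ∨ p3 ∧ (p3 ∧ p4 ∨ p4 ∧ ¬p3)) ∧ p3 ∨ p3   — complement / identity
= ¬(p3 ∨ p3 ∧ p4) ∧ p3 ∨ p3   — distribution
= ¬p3 ∧ p3 ∨ p3   — absorption
= p3   — complement / identity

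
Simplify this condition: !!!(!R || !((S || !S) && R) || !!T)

!!!(!R || !((S || !S) && R) || !!T)
= !(!R || !((S || !S) && R) || !!T)   [double negation]
= !(!R || !R || !!T)   [complement / identity]
= !(!R || !!T)   [idempotence]
= R && !T   [De Morgan]

R && !T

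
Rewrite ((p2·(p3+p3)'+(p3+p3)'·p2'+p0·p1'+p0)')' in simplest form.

((p2·(p3+p3)'+(p3+p3)'·p2'+p0·p1'+p0)')'
= ((p2·(p3+p3)'+(p3+p3)'·p2'+p0)')'
= (((p3+p3)'+p0)')'
= (p3+p3)'+p0
= p3'+p0

p3'+p0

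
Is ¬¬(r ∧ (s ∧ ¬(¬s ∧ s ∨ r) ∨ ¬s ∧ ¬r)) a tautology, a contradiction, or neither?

¬¬(r ∧ (s ∧ ¬(¬s ∧ s ∨ r) ∨ ¬s ∧ ¬r))
= ¬¬(r ∧ (s ∧ ¬r ∨ ¬s ∧ ¬r))   (complement / identity)
= ¬¬(r ∧ ¬r)   (distribution)
= r ∧ ¬r   (double negation)
= False   (complement)

contradiction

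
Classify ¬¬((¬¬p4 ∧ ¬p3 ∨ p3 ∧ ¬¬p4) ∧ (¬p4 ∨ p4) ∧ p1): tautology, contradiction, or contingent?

¬¬((¬¬p4 ∧ ¬p3 ∨ p3 ∧ ¬¬p4) ∧ (¬p4 ∨ p4) ∧ p1)
= (¬¬p4 ∧ ¬p3 ∨ p3 ∧ ¬¬p4) ∧ (¬p4 ∨ p4) ∧ p1
= ¬¬p4 ∧ (¬p4 ∨ p4) ∧ p1
= p4 ∧ (¬p4 ∨ p4) ∧ p1
= p4 ∧ p1
This depends on p1, p4, so it is not a constant.

contingent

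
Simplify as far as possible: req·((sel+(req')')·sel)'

req·sel'

req·((sel+(req')')·sel)'
= req·((sel+req)·sel)'   [double negation]
= req·sel'   [absorption]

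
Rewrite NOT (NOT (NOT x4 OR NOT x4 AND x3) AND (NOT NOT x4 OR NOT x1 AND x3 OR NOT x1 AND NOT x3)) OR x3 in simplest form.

NOT x4 OR x3

NOT (NOT (NOT x4 OR NOT x4 AND x3) AND (NOT NOT x4 OR NOT x1 AND x3 OR NOT x1 AND NOT x3)) OR x3
= NOT (NOT (NOT x4 OR NOT x4 AND x3) AND (NOT NOT x4 OR NOT x1)) OR x3   [distribution]
= NOT (NOT NOT x4 AND (NOT NOT x4 OR NOT x1)) OR x3   [absorption]
= NOT NOT NOT x4 OR x3   [absorption]
= NOT x4 OR x3   [double negation]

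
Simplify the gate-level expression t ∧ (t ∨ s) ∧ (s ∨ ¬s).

t ∧ (t ∨ s) ∧ (s ∨ ¬s)
= t ∧ (t ∨ s)   (complement / identity)
= t   (absorption)

t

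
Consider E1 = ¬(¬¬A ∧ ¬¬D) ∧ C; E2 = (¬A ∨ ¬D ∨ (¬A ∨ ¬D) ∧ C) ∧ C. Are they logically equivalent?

E1: ¬(¬¬A ∧ ¬¬D) ∧ C
    = (¬A ∨ ¬D) ∧ C
E2: (¬A ∨ ¬D ∨ (¬A ∨ ¬D) ∧ C) ∧ C
    = (¬A ∨ ¬D) ∧ C
Both reduce to (¬A ∨ ¬D) ∧ C, so they are equivalent.

Yes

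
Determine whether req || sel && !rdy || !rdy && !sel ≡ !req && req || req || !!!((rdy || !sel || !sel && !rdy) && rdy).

Yes

E1: req || sel && !rdy || !rdy && !sel
    = req || !rdy   [distribution]
E2: !req && req || req || !!!((rdy || !sel || !sel && !rdy) && rdy)
    = !req && req || req || !!!((rdy || !sel) && rdy)   [absorption]
    = !req && req || req || !!!rdy   [absorption]
    = !req && req || req || !rdy   [double negation]
    = req || !rdy   [complement / identity]
Both reduce to req || !rdy, so they are equivalent.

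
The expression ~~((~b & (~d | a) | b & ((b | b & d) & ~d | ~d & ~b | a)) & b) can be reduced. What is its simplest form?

(~d | a) & b

~~((~b & (~d | a) | b & ((b | b & d) & ~d | ~d & ~b | a)) & b)
= ~~((~b & (~d | a) | b & (b & ~d | ~d & ~b | a)) & b)
= ~~((~b & (~d | a) | b & (~d | a)) & b)
= (~b & (~d | a) | b & (~d | a)) & b
= (~d | a) & b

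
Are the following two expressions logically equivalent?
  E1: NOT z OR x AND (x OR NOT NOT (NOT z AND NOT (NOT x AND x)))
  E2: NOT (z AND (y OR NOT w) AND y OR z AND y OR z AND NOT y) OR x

E1: NOT z OR x AND (x OR NOT NOT (NOT z AND NOT (NOT x AND x)))
    = NOT z OR x AND (x OR NOT (z OR NOT x AND x))   — De Morgan
    = NOT z OR x AND (x OR NOT z)   — complement / identity
    = NOT z OR x   — absorption
E2: NOT (z AND (y OR NOT w) AND y OR z AND y OR z AND NOT y) OR x
    = NOT (z AND y OR z AND y OR z AND NOT y) OR x   — absorption
    = NOT (z AND y OR z AND NOT y) OR x   — idempotence
    = NOT z OR x   — distribution
Both reduce to NOT z OR x, so they are equivalent.

Yes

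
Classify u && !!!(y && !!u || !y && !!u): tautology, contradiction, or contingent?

u && !!!(y && !!u || !y && !!u)
= u && !!!!!u   [distribution]
= u && !!!u   [double negation]
= u && !u   [double negation]
= false   [complement]

contradiction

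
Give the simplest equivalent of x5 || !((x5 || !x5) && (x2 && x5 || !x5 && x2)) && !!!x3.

x5 || !((x5 || !x5) && (x2 && x5 || !x5 && x2)) && !!!x3
= x5 || !(x2 && x5 || !x5 && x2) && !!!x3   — complement / identity
= x5 || !(x2 && x5 || !x5 && x2) && !x3   — double negation
= x5 || !x2 && !x3   — distribution

x5 || !x2 && !x3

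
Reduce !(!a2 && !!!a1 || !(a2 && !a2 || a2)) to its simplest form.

!(!a2 && !!!a1 || !(a2 && !a2 || a2))
= !(!a2 && !!!a1 || !a2)   (complement / identity)
= !(!a2 && !a1 || !a2)   (double negation)
= !!a2   (absorption)
= a2   (double negation)

a2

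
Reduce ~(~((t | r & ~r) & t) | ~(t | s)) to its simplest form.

~(~((t | r & ~r) & t) | ~(t | s))
= ~(~(t & t) | ~(t | s))   [complement / identity]
= ~(~t | ~(t | s))   [idempotence]
= t & (t | s)   [De Morgan]
= t   [absorption]

t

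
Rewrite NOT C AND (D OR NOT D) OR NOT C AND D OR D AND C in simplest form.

NOT C AND (D OR NOT D) OR NOT C AND D OR D AND C
= NOT C AND (D OR NOT D) OR D   [distribution]
= NOT C OR D   [complement / identity]

NOT C OR D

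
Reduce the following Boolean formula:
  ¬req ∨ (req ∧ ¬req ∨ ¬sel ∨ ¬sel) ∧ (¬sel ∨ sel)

¬req ∨ (req ∧ ¬req ∨ ¬sel ∨ ¬sel) ∧ (¬sel ∨ sel)
= ¬req ∨ req ∧ ¬req ∨ ¬sel ∨ ¬sel   [complement / identity]
= ¬req ∨ ¬sel ∨ ¬sel   [complement / identity]
= ¬req ∨ ¬sel   [idempotence]

¬req ∨ ¬sel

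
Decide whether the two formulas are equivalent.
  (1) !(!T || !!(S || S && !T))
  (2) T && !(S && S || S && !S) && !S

E1: !(!T || !!(S || S && !T))
    = !(!T || !!S)   [absorption]
    = T && !S   [De Morgan]
E2: T && !(S && S || S && !S) && !S
    = T && !S && !S   [distribution]
    = T && !S   [idempotence]
Both reduce to T && !S, so they are equivalent.

Yes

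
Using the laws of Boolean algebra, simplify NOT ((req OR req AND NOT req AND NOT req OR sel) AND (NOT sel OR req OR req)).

NOT req

NOT ((req OR req AND NOT req AND NOT req OR sel) AND (NOT sel OR req OR req))
= NOT ((req OR req AND NOT req OR sel) AND (NOT sel OR req OR req))   (idempotence)
= NOT ((req OR req AND NOT req OR sel) AND (NOT sel OR req))   (idempotence)
= NOT ((req OR sel) AND (NOT sel OR req))   (complement / identity)
= NOT (sel AND NOT sel OR req)   (distribution)
= NOT req   (complement / identity)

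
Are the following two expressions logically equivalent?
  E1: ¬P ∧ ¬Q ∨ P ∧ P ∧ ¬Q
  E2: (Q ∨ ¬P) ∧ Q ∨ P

E1: ¬P ∧ ¬Q ∨ P ∧ P ∧ ¬Q
    = ¬P ∧ ¬Q ∨ P ∧ ¬Q   (idempotence)
    = ¬Q   (distribution)
E2: (Q ∨ ¬P) ∧ Q ∨ P
    = Q ∨ P   (absorption)
These differ: at P=0, Q=1, E1 = 0 but E2 = 1.

No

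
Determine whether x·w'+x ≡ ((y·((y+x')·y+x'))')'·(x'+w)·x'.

E1: x·w'+x
    = x   [absorption]
E2: ((y·((y+x')·y+x'))')'·(x'+w)·x'
    = ((y·(y+x'))')'·(x'+w)·x'   [absorption]
    = y·(y+x')·(x'+w)·x'   [double negation]
    = y·(x'+w)·x'   [absorption]
    = y·x'   [absorption]
These differ: at w=0, x=1, y=0, E1 = 1 but E2 = 0.

No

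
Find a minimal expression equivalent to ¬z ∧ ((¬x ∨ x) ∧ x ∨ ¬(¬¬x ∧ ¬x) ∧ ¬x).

¬z ∧ ((¬x ∨ x) ∧ x ∨ ¬(¬¬x ∧ ¬x) ∧ ¬x)
= ¬z ∧ ((¬x ∨ x) ∧ x ∨ (¬x ∨ x) ∧ ¬x)   — De Morgan
= ¬z ∧ (¬x ∨ x)   — distribution
= ¬z   — complement / identity

¬z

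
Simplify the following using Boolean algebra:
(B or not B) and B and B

(B or not B) and B and B
= B and B   — complement / identity
= B   — idempotence

B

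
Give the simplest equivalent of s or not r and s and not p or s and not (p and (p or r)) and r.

s or not r and s and not p or s and not (p and (p or r)) and r
= s or not r and s and not p or s and not p and r
= s or s and not p
= s

s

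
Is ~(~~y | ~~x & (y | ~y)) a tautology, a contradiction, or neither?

neither

~(~~y | ~~x & (y | ~y))
= ~(~~y | ~~x)
= ~y & ~x
This depends on x, y, so it is not a constant.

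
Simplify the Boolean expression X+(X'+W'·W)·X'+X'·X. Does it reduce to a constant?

1

X+(X'+W'·W)·X'+X'·X
= X+X'·X'+X'·X   [complement / identity]
= X+X'   [distribution]
= 1   [complement]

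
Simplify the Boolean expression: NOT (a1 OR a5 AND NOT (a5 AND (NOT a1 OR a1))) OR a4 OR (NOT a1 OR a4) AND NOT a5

NOT a1 OR a4

NOT (a1 OR a5 AND NOT (a5 AND (NOT a1 OR a1))) OR a4 OR (NOT a1 OR a4) AND NOT a5
= NOT (a1 OR a5 AND NOT a5) OR a4 OR (NOT a1 OR a4) AND NOT a5   (complement / identity)
= NOT a1 OR a4 OR (NOT a1 OR a4) AND NOT a5   (complement / identity)
= NOT a1 OR a4   (absorption)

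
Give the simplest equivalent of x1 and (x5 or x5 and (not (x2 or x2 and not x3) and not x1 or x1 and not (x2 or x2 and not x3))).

x1 and (x5 or x5 and (not (x2 or x2 and not x3) and not x1 or x1 and not (x2 or x2 and not x3)))
= x1 and (x5 or x5 and not (x2 or x2 and not x3))
= x1 and (x5 or x5 and not x2)
= x1 and x5

x1 and x5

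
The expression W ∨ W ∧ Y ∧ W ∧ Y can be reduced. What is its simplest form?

W

W ∨ W ∧ Y ∧ W ∧ Y
= W ∨ W ∧ Y   — idempotence
= W   — absorption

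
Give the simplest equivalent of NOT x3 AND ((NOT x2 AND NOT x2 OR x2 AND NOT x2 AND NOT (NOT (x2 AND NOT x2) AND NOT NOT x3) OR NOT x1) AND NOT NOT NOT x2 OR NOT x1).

NOT x3 AND ((NOT x2 AND NOT x2 OR x2 AND NOT x2 AND NOT (NOT (x2 AND NOT x2) AND NOT NOT x3) OR NOT x1) AND NOT NOT NOT x2 OR NOT x1)
= NOT x3 AND ((NOT x2 AND NOT x2 OR x2 AND NOT x2 AND (x2 AND NOT x2 OR NOT x3) OR NOT x1) AND NOT NOT NOT x2 OR NOT x1)   — De Morgan
= NOT x3 AND ((NOT x2 AND NOT x2 OR x2 AND NOT x2 OR NOT x1) AND NOT NOT NOT x2 OR NOT x1)   — absorption
= NOT x3 AND ((NOT x2 OR NOT x1) AND NOT NOT NOT x2 OR NOT x1)   — distribution
= NOT x3 AND ((NOT x2 OR NOT x1) AND NOT x2 OR NOT x1)   — double negation
= NOT x3 AND (NOT x2 OR NOT x1)   — absorption

NOT x3 AND (NOT x2 OR NOT x1)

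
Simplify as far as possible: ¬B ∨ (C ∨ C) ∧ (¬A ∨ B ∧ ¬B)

¬B ∨ C ∧ ¬A

¬B ∨ (C ∨ C) ∧ (¬A ∨ B ∧ ¬B)
= ¬B ∨ C ∧ (¬A ∨ B ∧ ¬B)   [idempotence]
= ¬B ∨ C ∧ ¬A   [complement / identity]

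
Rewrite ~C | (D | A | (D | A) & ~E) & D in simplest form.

~C | (D | A | (D | A) & ~E) & D
= ~C | (D | A) & D   (absorption)
= ~C | D   (absorption)

~C | D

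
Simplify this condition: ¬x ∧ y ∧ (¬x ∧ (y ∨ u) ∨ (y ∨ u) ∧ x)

¬x ∧ y

¬x ∧ y ∧ (¬x ∧ (y ∨ u) ∨ (y ∨ u) ∧ x)
= ¬x ∧ y ∧ (y ∨ u)   — distribution
= ¬x ∧ y   — absorption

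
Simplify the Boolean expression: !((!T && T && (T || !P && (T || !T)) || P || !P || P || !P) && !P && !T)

!((!T && T && (T || !P && (T || !T)) || P || !P || P || !P) && !P && !T)
= !((!T && T && (T || !P) || P || !P || P || !P) && !P && !T)
= !((!T && T || P || !P || P || !P) && !P && !T)
= !((P || !P || P || !P) && !P && !T)
= !((P || !P) && !P && !T)
= !(!P && !T)
= P || T

P || T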